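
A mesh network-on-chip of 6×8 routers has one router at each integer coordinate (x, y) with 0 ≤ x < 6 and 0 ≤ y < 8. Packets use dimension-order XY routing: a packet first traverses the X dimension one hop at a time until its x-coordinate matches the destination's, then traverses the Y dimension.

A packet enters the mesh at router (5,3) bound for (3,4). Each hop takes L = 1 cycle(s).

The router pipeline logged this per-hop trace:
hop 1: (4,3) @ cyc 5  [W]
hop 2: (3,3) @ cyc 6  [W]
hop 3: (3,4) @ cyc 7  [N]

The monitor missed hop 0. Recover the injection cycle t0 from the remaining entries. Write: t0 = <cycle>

Hop 1 reached at cycle 5; hop k is at t0 + k·L.
Subtract one hop: t0 = 5 − 1 = 4.

t0 = 4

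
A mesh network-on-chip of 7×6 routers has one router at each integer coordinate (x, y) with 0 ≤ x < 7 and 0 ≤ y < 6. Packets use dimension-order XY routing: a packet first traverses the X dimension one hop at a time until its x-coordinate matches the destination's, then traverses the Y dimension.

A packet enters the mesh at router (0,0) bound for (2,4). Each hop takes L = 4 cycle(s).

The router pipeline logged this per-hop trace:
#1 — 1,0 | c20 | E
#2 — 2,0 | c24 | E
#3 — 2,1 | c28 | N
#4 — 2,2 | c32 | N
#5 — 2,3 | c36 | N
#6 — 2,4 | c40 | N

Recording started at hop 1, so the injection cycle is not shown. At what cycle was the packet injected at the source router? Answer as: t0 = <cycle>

cyc[1] = 20 and cyc[k] = t0 + k·L for every k.
t0 = cyc[1] − L = 20 − 4 = 16.

t0 = 16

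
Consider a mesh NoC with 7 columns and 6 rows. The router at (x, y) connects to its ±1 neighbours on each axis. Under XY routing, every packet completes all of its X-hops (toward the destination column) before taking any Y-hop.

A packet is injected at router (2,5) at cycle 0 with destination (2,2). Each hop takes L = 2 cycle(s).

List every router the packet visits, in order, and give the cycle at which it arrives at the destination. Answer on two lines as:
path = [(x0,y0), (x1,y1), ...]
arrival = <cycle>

hop 0: (2,5) @ cyc 0
hop 1: (2,4) @ cyc 2  [S]
hop 2: (2,3) @ cyc 4  [S]
hop 3: (2,2) @ cyc 6  [S]

path = [(2,5), (2,4), (2,3), (2,2)]
arrival = 6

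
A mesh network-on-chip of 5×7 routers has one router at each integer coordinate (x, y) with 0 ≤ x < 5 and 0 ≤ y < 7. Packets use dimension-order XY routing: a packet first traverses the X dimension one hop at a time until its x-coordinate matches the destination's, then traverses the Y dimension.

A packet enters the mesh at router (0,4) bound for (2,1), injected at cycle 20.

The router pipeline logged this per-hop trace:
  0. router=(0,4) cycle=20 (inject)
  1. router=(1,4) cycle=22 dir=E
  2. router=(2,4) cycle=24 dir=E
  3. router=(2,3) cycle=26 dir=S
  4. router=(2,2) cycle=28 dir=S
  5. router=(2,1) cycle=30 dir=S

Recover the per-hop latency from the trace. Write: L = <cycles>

L = 2

cyc[1] − cyc[0] = 22 − 20 = 2.
That increment is L by definition: L = 2.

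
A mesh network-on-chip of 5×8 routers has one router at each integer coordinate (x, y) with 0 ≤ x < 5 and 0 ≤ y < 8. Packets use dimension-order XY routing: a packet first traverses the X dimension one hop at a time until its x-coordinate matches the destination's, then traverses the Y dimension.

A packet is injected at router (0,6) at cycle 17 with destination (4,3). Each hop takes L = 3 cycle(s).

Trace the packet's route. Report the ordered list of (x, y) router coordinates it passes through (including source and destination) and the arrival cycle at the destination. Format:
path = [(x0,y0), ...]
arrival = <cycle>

[0] x=0 y=6 t=17
[1] x=1 y=6 t=20 →E
[2] x=2 y=6 t=23 →E
[3] x=3 y=6 t=26 →E
[4] x=4 y=6 t=29 →E
[5] x=4 y=5 t=32 →S
[6] x=4 y=4 t=35 →S
[7] x=4 y=3 t=38 →S

path = [(0,6), (1,6), (2,6), (3,6), (4,6), (4,5), (4,4), (4,3)]
arrival = 38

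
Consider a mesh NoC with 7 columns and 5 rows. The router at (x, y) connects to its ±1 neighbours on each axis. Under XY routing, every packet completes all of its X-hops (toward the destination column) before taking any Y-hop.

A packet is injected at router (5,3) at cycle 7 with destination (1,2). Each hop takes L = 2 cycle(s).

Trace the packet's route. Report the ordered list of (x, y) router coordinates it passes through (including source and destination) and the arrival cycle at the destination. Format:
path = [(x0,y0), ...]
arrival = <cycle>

hop 0: (5,3) @ cyc 7
hop 1: (4,3) @ cyc 9  [W]
hop 2: (3,3) @ cyc 11  [W]
hop 3: (2,3) @ cyc 13  [W]
hop 4: (1,3) @ cyc 15  [W]
hop 5: (1,2) @ cyc 17  [S]

path = [(5,3), (4,3), (3,3), (2,3), (1,3), (1,2)]
arrival = 17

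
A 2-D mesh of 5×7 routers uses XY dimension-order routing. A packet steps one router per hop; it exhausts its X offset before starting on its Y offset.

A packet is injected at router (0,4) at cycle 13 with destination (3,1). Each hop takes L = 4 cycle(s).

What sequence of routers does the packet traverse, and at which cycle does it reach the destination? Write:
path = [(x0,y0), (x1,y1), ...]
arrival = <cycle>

path = [(0,4), (1,4), (2,4), (3,4), (3,3), (3,2), (3,1)]
arrival = 37

#0 — 0,4 | c13
#1 — 1,4 | c17 | E
#2 — 2,4 | c21 | E
#3 — 3,4 | c25 | E
#4 — 3,3 | c29 | S
#5 — 3,2 | c33 | S
#6 — 3,1 | c37 | S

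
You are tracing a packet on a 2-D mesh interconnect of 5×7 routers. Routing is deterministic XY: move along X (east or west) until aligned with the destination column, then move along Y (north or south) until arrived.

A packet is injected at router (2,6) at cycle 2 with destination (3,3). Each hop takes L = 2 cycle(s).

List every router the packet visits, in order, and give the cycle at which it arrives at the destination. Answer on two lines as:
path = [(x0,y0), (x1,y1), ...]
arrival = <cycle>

path = [(2,6), (3,6), (3,5), (3,4), (3,3)]
arrival = 10

src (2,6)  cyc=2
E→(3,6)  cyc=4
S→(3,5)  cyc=6
S→(3,4)  cyc=8
S→(3,3)  cyc=10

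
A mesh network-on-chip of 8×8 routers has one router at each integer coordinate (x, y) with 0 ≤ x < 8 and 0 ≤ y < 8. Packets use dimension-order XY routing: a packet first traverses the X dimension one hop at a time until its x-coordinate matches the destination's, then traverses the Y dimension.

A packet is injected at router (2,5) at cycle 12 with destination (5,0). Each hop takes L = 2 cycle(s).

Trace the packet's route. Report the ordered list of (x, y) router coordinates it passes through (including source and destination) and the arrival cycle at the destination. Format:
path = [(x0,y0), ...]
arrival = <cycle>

  0. router=(2,5) cycle=12 (inject)
  1. router=(3,5) cycle=14 dir=E
  2. router=(4,5) cycle=16 dir=E
  3. router=(5,5) cycle=18 dir=E
  4. router=(5,4) cycle=20 dir=S
  5. router=(5,3) cycle=22 dir=S
  6. router=(5,2) cycle=24 dir=S
  7. router=(5,1) cycle=26 dir=S
  8. router=(5,0) cycle=28 dir=S

path = [(2,5), (3,5), (4,5), (5,5), (5,4), (5,3), (5,2), (5,1), (5,0)]
arrival = 28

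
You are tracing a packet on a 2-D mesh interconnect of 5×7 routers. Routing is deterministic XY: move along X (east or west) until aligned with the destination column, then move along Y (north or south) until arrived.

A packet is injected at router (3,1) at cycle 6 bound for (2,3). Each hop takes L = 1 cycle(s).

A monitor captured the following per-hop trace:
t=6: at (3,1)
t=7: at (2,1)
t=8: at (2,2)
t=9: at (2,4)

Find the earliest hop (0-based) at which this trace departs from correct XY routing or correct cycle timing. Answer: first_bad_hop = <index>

check 1→ d=(-1,0) cyc+1: ok
check 2→ d=(0,1) cyc+1: ok
check 3→ d=(0,2) cyc+1: BAD: non-unit step

first_bad_hop = 3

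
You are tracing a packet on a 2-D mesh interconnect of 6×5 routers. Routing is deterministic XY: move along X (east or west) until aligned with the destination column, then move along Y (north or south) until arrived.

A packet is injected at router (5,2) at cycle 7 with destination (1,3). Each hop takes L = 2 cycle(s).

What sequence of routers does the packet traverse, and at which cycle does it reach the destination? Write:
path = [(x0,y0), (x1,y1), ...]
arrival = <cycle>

t=7: at (5,2)
t=9: at (4,2) after W
t=11: at (3,2) after W
t=13: at (2,2) after W
t=15: at (1,2) after W
t=17: at (1,3) after N

path = [(5,2), (4,2), (3,2), (2,2), (1,2), (1,3)]
arrival = 17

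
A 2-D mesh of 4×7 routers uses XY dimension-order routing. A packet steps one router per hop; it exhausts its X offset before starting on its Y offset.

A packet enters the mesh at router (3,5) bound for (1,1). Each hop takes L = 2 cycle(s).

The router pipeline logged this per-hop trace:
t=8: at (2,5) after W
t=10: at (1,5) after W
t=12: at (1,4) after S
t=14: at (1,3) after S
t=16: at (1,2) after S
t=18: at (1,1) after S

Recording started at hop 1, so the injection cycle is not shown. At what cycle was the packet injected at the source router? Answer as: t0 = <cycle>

Hop 1 reached at cycle 8; hop k is at t0 + k·L.
t0 = cyc[1] − L = 8 − 2 = 6.

t0 = 6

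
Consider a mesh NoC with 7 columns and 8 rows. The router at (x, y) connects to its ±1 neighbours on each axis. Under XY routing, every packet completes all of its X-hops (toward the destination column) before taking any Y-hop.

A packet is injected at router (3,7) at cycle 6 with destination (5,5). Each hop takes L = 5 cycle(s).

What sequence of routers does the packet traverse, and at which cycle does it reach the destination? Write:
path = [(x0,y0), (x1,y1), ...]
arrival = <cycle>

path = [(3,7), (4,7), (5,7), (5,6), (5,5)]
arrival = 26

hop 0: (3,7) @ cyc 6
hop 1: (4,7) @ cyc 11  [E]
hop 2: (5,7) @ cyc 16  [E]
hop 3: (5,6) @ cyc 21  [S]
hop 4: (5,5) @ cyc 26  [S]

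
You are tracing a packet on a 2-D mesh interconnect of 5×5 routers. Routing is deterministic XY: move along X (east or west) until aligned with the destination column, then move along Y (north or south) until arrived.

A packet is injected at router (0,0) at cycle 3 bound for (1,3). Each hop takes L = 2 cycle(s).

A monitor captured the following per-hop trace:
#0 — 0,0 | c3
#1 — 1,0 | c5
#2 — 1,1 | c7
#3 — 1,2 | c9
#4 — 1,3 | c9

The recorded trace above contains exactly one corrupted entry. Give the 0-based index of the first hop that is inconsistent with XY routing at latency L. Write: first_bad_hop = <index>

first_bad_hop = 4

  1: Δx=+1 Δy=+0 Δt=2 [ok]
  2: Δx=+0 Δy=+1 Δt=2 [ok]
  3: Δx=+0 Δy=+1 Δt=2 [ok]
  4: Δx=+0 Δy=+1 Δt=0 [BAD: Δcyc=0≠L]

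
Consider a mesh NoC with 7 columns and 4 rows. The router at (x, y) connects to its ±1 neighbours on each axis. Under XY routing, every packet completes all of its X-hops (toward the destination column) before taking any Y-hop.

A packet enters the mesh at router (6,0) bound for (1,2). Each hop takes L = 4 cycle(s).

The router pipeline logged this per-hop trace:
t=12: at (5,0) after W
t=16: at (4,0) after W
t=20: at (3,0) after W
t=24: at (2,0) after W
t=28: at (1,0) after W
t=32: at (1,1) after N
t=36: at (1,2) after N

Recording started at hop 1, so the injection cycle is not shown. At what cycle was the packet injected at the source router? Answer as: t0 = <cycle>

The first recorded entry is hop 1 at cycle 12.
t0 = cyc[1] − L = 12 − 4 = 8.

t0 = 8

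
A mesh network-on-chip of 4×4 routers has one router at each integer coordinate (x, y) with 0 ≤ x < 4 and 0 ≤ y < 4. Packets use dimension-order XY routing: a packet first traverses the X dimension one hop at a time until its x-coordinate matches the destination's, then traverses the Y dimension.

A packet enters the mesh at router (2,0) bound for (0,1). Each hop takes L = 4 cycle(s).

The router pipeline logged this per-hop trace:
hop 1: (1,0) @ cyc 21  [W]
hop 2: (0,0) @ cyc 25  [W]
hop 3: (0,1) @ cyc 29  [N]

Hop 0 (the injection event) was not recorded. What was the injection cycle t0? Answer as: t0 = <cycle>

t0 = 17

Hop 1 reached at cycle 21; hop k is at t0 + k·L.
t0 = cyc[1] − L = 21 − 4 = 17.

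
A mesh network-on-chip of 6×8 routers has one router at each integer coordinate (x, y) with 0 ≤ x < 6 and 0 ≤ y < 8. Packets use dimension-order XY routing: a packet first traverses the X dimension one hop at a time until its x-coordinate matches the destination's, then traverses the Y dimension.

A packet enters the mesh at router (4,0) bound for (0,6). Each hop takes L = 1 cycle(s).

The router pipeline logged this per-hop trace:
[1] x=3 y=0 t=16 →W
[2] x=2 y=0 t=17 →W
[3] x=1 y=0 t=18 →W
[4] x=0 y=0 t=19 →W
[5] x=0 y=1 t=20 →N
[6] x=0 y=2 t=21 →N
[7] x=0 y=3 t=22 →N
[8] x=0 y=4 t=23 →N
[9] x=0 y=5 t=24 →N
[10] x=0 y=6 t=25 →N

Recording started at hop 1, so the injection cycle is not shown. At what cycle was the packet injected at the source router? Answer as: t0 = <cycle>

At hop 1 the cycle is 16; in general cyc_k = t0 + kL.
t0 = cyc[1] − L = 16 − 1 = 15.

t0 = 15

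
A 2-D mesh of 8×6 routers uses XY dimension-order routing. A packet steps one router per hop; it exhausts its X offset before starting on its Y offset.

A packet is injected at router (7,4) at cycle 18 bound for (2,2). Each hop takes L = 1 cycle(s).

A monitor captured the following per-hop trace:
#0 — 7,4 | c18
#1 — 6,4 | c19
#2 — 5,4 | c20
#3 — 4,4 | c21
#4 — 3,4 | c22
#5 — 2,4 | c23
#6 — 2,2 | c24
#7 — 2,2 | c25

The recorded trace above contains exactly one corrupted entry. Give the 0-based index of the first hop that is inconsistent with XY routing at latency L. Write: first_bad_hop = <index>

first_bad_hop = 6

[1] (-1,+0) / 1c ⇒ ok
[2] (-1,+0) / 1c ⇒ ok
[3] (-1,+0) / 1c ⇒ ok
[4] (-1,+0) / 1c ⇒ ok
[5] (-1,+0) / 1c ⇒ ok
[6] (+0,-2) / 1c ⇒ BAD: non-unit step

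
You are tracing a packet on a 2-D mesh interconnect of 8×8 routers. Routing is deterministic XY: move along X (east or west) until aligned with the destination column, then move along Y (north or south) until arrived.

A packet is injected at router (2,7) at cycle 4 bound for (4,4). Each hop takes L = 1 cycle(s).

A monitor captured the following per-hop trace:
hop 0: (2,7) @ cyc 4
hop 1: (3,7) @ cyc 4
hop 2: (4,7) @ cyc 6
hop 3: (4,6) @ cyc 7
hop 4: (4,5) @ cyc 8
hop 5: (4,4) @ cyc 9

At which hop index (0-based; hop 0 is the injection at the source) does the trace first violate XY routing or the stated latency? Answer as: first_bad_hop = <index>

  1: Δx=+1 Δy=+0 Δt=0 [BAD: Δcyc=0≠L]

first_bad_hop = 1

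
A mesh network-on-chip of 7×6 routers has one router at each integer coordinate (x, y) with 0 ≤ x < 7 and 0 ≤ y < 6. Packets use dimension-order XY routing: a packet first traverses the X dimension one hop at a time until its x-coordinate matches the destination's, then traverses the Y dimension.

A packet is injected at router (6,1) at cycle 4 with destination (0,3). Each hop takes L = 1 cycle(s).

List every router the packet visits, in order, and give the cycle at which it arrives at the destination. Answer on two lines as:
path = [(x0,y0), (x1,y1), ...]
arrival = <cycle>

path = [(6,1), (5,1), (4,1), (3,1), (2,1), (1,1), (0,1), (0,2), (0,3)]
arrival = 12

[0] x=6 y=1 t=4
[1] x=5 y=1 t=5 →W
[2] x=4 y=1 t=6 →W
[3] x=3 y=1 t=7 →W
[4] x=2 y=1 t=8 →W
[5] x=1 y=1 t=9 →W
[6] x=0 y=1 t=10 →W
[7] x=0 y=2 t=11 →N
[8] x=0 y=3 t=12 →N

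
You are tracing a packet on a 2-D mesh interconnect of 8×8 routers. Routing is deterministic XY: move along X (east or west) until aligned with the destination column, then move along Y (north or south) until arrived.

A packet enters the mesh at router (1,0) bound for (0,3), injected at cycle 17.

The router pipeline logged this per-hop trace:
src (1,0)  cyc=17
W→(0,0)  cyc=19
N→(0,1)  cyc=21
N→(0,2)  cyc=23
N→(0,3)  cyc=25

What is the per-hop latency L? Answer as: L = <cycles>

From hop 0 (17) to hop 1 (19): +2 cycles.
Per-hop latency L = Δcyc = 2.

L = 2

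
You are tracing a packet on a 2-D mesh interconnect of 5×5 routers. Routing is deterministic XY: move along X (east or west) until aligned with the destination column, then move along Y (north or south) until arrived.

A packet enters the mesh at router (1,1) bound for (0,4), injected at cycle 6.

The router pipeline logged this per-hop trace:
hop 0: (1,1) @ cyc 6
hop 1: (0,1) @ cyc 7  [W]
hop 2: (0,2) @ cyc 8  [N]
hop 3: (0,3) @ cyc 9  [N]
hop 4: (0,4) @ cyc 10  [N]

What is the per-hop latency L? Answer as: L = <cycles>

L = 1

From hop 0 (6) to hop 1 (7): +1 cycles.
That increment is L by definition: L = 1.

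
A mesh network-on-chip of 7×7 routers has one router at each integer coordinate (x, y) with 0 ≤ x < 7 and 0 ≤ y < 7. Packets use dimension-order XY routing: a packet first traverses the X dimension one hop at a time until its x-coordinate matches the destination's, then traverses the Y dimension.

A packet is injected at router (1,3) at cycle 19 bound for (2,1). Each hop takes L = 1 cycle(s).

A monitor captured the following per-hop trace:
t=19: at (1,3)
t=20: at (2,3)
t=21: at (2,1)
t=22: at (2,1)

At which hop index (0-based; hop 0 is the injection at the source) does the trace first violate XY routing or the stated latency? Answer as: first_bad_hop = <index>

first_bad_hop = 2

check 1→ d=(1,0) cyc+1: ok
check 2→ d=(0,-2) cyc+1: BAD: non-unit step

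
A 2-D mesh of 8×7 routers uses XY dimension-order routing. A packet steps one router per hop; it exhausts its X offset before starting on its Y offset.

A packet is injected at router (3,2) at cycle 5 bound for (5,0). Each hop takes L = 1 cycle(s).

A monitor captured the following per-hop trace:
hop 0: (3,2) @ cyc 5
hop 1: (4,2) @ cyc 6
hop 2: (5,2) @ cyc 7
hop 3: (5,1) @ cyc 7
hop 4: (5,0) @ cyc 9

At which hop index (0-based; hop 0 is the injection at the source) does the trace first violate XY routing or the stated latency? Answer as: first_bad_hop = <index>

[1] (+1,+0) / 1c ⇒ ok
[2] (+1,+0) / 1c ⇒ ok
[3] (+0,-1) / 0c ⇒ BAD: Δcyc=0≠L

first_bad_hop = 3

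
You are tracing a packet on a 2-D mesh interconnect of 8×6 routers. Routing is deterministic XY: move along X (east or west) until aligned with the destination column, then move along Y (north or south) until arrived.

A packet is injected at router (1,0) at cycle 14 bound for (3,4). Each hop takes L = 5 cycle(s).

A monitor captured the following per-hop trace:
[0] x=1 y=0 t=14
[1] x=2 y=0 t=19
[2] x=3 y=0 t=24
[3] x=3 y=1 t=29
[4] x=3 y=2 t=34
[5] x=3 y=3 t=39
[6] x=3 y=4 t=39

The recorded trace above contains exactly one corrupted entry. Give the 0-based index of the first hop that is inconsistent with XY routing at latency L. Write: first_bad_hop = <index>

check 1→ d=(1,0) cyc+5: ok
check 2→ d=(1,0) cyc+5: ok
check 3→ d=(0,1) cyc+5: ok
check 4→ d=(0,1) cyc+5: ok
check 5→ d=(0,1) cyc+5: ok
check 6→ d=(0,1) cyc+0: BAD: Δcyc=0≠L

first_bad_hop = 6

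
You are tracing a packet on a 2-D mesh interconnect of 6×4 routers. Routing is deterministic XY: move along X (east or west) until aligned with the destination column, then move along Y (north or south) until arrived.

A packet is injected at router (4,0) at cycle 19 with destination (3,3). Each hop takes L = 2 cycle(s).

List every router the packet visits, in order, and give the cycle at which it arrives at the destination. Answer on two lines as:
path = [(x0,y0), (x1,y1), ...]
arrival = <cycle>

hop 0: (4,0) @ cyc 19
hop 1: (3,0) @ cyc 21  [W]
hop 2: (3,1) @ cyc 23  [N]
hop 3: (3,2) @ cyc 25  [N]
hop 4: (3,3) @ cyc 27  [N]

path = [(4,0), (3,0), (3,1), (3,2), (3,3)]
arrival = 27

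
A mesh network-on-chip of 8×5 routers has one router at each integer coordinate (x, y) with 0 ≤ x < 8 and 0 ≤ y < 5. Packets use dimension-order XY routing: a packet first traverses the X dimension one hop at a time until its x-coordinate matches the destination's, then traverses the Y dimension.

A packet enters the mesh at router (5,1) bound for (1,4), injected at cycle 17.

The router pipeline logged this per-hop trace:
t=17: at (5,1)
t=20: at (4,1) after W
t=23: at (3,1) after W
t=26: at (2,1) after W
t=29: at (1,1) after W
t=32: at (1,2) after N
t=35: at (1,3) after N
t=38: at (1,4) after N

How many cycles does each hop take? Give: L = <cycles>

cyc[1] − cyc[0] = 20 − 17 = 3.
One hop costs L cycles, so L = 3.

L = 3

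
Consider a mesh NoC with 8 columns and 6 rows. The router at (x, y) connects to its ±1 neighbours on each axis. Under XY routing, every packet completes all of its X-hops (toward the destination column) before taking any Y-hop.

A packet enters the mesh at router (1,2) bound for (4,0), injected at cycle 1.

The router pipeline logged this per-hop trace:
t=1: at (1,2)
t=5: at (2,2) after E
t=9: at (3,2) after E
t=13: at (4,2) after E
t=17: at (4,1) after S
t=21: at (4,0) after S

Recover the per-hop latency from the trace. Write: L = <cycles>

Δcyc across hop 0→1: 5 − 1 = 4.
One hop costs L cycles, so L = 4.

L = 4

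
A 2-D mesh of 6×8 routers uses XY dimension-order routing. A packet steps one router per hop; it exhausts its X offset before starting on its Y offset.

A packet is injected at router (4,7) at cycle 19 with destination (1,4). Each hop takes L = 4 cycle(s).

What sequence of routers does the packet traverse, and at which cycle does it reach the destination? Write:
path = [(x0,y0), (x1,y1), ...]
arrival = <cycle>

t=19: at (4,7)
t=23: at (3,7) after W
t=27: at (2,7) after W
t=31: at (1,7) after W
t=35: at (1,6) after S
t=39: at (1,5) after S
t=43: at (1,4) after S

path = [(4,7), (3,7), (2,7), (1,7), (1,6), (1,5), (1,4)]
arrival = 43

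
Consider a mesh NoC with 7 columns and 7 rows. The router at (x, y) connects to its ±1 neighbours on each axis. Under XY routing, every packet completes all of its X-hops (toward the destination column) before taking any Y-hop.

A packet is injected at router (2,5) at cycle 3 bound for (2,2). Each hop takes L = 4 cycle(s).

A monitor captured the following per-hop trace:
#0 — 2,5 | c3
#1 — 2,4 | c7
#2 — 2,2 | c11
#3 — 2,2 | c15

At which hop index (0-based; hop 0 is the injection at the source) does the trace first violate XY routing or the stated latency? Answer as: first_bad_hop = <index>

first_bad_hop = 2

[1] (+0,-1) / 4c ⇒ ok
[2] (+0,-2) / 4c ⇒ BAD: non-unit step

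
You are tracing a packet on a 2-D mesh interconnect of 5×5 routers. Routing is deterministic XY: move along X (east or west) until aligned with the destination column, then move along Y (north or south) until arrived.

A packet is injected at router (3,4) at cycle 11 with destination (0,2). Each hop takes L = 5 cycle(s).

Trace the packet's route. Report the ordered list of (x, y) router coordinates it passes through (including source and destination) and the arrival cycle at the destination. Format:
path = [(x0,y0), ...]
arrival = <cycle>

  0. router=(3,4) cycle=11 (inject)
  1. router=(2,4) cycle=16 dir=W
  2. router=(1,4) cycle=21 dir=W
  3. router=(0,4) cycle=26 dir=W
  4. router=(0,3) cycle=31 dir=S
  5. router=(0,2) cycle=36 dir=S

path = [(3,4), (2,4), (1,4), (0,4), (0,3), (0,2)]
arrival = 36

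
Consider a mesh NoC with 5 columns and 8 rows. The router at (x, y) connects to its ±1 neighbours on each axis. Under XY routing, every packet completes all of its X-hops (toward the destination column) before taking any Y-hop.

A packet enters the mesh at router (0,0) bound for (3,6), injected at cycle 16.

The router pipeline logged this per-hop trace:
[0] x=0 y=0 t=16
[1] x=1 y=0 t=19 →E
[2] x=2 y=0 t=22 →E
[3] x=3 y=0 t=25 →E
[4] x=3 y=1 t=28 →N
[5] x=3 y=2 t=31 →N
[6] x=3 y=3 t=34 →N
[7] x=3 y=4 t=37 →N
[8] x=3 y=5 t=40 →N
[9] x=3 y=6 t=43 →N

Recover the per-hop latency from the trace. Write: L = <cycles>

L = 3

Δcyc across hop 0→1: 19 − 16 = 3.
That increment is L by definition: L = 3.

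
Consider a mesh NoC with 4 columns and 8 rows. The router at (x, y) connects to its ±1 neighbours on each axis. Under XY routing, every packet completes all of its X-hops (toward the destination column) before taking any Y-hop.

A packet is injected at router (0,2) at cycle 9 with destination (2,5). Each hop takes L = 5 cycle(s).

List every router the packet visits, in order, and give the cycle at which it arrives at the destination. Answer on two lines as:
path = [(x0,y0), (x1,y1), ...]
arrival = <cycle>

path = [(0,2), (1,2), (2,2), (2,3), (2,4), (2,5)]
arrival = 34

  0. router=(0,2) cycle=9 (inject)
  1. router=(1,2) cycle=14 dir=E
  2. router=(2,2) cycle=19 dir=E
  3. router=(2,3) cycle=24 dir=N
  4. router=(2,4) cycle=29 dir=N
  5. router=(2,5) cycle=34 dir=N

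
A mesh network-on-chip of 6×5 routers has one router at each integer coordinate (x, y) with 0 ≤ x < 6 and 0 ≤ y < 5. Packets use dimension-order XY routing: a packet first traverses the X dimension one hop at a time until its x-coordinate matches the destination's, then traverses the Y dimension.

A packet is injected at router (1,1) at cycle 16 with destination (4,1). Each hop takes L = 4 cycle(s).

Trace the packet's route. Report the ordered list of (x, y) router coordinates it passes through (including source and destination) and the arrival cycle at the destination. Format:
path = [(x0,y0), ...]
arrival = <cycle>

path = [(1,1), (2,1), (3,1), (4,1)]
arrival = 28

#0 — 1,1 | c16
#1 — 2,1 | c20 | E
#2 — 3,1 | c24 | E
#3 — 4,1 | c28 | E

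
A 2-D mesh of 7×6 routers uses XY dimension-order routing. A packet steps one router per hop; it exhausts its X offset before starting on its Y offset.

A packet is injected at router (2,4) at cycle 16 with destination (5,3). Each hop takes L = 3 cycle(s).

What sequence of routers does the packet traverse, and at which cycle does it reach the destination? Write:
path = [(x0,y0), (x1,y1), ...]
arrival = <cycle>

#0 — 2,4 | c16
#1 — 3,4 | c19 | E
#2 — 4,4 | c22 | E
#3 — 5,4 | c25 | E
#4 — 5,3 | c28 | S

path = [(2,4), (3,4), (4,4), (5,4), (5,3)]
arrival = 28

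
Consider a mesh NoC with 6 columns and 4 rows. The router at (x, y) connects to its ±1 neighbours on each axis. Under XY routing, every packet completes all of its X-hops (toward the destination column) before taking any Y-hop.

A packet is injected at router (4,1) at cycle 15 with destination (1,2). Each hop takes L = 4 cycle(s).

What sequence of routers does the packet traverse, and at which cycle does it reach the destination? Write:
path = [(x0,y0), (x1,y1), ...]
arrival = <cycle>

t=15: at (4,1)
t=19: at (3,1) after W
t=23: at (2,1) after W
t=27: at (1,1) after W
t=31: at (1,2) after N

path = [(4,1), (3,1), (2,1), (1,1), (1,2)]
arrival = 31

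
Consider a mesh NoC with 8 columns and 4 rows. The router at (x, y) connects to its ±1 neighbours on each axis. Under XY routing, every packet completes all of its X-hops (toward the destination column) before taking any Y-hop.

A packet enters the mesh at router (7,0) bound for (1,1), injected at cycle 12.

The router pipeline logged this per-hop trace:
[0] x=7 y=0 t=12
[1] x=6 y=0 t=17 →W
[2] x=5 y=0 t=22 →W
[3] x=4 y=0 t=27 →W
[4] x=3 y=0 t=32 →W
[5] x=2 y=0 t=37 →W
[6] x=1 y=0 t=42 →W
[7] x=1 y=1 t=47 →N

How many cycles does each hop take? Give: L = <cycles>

From hop 0 (12) to hop 1 (17): +5 cycles.
Each hop adds L, hence L = 5.

L = 5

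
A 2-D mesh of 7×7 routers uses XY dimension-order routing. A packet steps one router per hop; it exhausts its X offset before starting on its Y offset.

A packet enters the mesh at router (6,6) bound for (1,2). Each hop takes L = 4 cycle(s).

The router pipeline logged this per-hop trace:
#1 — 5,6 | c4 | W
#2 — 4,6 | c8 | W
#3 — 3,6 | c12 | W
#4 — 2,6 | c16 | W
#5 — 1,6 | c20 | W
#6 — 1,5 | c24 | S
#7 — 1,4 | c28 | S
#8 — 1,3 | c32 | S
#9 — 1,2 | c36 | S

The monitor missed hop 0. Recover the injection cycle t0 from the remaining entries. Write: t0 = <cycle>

The first recorded entry is hop 1 at cycle 4.
So t0 = 4 − 1·4 = 0.

t0 = 0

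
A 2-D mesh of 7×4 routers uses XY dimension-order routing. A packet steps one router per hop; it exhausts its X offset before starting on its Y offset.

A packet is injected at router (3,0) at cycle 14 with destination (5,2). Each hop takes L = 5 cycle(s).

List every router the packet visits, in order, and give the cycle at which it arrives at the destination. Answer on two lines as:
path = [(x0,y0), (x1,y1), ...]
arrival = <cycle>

path = [(3,0), (4,0), (5,0), (5,1), (5,2)]
arrival = 34

hop 0: (3,0) @ cyc 14
hop 1: (4,0) @ cyc 19  [E]
hop 2: (5,0) @ cyc 24  [E]
hop 3: (5,1) @ cyc 29  [N]
hop 4: (5,2) @ cyc 34  [N]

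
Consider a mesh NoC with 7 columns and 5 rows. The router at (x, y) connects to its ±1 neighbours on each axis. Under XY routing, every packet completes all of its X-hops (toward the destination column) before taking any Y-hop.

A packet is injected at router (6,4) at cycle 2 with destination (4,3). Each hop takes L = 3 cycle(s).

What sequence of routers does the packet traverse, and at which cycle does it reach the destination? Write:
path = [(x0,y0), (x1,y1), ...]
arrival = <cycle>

path = [(6,4), (5,4), (4,4), (4,3)]
arrival = 11

src (6,4)  cyc=2
W→(5,4)  cyc=5
W→(4,4)  cyc=8
S→(4,3)  cyc=11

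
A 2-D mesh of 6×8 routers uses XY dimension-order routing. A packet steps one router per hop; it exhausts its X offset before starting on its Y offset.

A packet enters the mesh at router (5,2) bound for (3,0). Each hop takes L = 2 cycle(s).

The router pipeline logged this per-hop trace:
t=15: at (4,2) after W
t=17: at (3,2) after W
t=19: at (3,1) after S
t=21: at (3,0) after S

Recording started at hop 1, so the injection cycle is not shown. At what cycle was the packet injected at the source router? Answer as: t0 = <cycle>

cyc[1] = 15 and cyc[k] = t0 + k·L for every k.
Subtract one hop: t0 = 15 − 2 = 13.

t0 = 13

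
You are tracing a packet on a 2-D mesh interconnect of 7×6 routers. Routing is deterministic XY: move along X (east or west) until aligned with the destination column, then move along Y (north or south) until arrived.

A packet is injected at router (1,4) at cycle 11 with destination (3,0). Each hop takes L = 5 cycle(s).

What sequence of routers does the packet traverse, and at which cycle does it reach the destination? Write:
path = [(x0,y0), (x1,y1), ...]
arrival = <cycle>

#0 — 1,4 | c11
#1 — 2,4 | c16 | E
#2 — 3,4 | c21 | E
#3 — 3,3 | c26 | S
#4 — 3,2 | c31 | S
#5 — 3,1 | c36 | S
#6 — 3,0 | c41 | S

path = [(1,4), (2,4), (3,4), (3,3), (3,2), (3,1), (3,0)]
arrival = 41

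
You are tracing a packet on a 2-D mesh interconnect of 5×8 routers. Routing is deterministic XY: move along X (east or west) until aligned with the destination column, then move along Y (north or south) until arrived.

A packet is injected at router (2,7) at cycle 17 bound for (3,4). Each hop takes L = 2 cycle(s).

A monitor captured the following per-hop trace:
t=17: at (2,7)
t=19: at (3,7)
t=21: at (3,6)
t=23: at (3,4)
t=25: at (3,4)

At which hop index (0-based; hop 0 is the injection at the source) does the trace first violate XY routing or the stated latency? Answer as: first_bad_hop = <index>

  1: Δx=+1 Δy=+0 Δt=2 [ok]
  2: Δx=+0 Δy=-1 Δt=2 [ok]
  3: Δx=+0 Δy=-2 Δt=2 [BAD: non-unit step]

first_bad_hop = 3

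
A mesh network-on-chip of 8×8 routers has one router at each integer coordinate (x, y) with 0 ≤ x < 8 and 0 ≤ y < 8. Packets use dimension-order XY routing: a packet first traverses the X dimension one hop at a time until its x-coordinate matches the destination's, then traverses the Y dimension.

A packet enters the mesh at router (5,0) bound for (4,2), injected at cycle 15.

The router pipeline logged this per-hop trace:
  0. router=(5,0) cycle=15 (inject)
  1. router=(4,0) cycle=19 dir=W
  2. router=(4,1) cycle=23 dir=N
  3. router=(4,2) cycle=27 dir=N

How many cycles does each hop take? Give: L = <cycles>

L = 4

cyc[1] − cyc[0] = 19 − 15 = 4.
That increment is L by definition: L = 4.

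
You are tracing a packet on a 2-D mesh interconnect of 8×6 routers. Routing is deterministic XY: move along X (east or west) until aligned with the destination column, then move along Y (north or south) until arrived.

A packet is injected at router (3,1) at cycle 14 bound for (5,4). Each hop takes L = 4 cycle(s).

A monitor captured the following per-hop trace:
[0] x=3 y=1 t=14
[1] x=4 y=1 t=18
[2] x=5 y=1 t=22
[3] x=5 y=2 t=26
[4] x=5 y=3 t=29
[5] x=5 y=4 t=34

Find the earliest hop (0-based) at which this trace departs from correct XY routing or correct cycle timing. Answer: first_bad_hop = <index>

first_bad_hop = 4

[1] (+1,+0) / 4c ⇒ ok
[2] (+1,+0) / 4c ⇒ ok
[3] (+0,+1) / 4c ⇒ ok
[4] (+0,+1) / 3c ⇒ BAD: Δcyc=3≠L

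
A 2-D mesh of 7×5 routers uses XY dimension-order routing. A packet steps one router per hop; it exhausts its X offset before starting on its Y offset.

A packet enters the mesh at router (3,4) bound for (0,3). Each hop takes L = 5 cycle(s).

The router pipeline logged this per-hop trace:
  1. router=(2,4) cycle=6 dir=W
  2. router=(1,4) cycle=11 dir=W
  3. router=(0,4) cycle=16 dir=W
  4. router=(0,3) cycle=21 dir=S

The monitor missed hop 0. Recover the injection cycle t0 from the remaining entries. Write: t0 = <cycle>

At hop 1 the cycle is 6; in general cyc_k = t0 + kL.
t0 = cyc[1] − L = 6 − 5 = 1.

t0 = 1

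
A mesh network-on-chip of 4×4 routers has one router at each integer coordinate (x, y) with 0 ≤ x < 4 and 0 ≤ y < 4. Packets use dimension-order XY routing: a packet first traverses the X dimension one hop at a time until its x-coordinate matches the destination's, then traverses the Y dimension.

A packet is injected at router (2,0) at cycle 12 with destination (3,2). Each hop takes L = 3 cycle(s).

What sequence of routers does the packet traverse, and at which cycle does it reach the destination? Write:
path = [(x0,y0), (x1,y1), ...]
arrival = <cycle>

path = [(2,0), (3,0), (3,1), (3,2)]
arrival = 21

src (2,0)  cyc=12
E→(3,0)  cyc=15
N→(3,1)  cyc=18
N→(3,2)  cyc=21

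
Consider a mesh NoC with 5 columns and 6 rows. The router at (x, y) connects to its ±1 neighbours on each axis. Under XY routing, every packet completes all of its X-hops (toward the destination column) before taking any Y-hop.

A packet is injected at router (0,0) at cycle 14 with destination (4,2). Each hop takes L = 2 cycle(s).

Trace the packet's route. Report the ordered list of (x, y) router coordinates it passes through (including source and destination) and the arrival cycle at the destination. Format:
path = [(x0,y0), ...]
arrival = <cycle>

path = [(0,0), (1,0), (2,0), (3,0), (4,0), (4,1), (4,2)]
arrival = 26

t=14: at (0,0)
t=16: at (1,0) after E
t=18: at (2,0) after E
t=20: at (3,0) after E
t=22: at (4,0) after E
t=24: at (4,1) after N
t=26: at (4,2) after N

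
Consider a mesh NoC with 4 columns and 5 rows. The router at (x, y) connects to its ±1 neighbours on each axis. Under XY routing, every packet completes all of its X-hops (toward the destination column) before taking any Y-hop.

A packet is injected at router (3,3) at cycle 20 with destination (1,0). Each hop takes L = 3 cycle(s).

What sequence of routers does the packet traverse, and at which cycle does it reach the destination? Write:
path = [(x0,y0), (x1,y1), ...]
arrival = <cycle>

#0 — 3,3 | c20
#1 — 2,3 | c23 | W
#2 — 1,3 | c26 | W
#3 — 1,2 | c29 | S
#4 — 1,1 | c32 | S
#5 — 1,0 | c35 | S

path = [(3,3), (2,3), (1,3), (1,2), (1,1), (1,0)]
arrival = 35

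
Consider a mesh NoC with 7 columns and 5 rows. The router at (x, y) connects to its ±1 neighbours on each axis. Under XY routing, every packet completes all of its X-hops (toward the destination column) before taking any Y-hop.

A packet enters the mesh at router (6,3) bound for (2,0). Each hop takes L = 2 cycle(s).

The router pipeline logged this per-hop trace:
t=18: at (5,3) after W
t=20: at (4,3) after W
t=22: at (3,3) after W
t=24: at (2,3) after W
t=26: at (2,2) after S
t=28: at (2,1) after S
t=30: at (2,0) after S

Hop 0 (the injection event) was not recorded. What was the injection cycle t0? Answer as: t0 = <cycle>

cyc[1] = 18 and cyc[k] = t0 + k·L for every k.
Therefore t0 = 18 − L = 16.

t0 = 16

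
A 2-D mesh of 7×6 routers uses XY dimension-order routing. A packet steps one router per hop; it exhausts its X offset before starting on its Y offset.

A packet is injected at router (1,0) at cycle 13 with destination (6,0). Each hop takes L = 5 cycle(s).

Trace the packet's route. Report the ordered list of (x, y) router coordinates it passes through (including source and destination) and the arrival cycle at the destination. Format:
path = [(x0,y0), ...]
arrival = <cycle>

[0] x=1 y=0 t=13
[1] x=2 y=0 t=18 →E
[2] x=3 y=0 t=23 →E
[3] x=4 y=0 t=28 →E
[4] x=5 y=0 t=33 →E
[5] x=6 y=0 t=38 →E

path = [(1,0), (2,0), (3,0), (4,0), (5,0), (6,0)]
arrival = 38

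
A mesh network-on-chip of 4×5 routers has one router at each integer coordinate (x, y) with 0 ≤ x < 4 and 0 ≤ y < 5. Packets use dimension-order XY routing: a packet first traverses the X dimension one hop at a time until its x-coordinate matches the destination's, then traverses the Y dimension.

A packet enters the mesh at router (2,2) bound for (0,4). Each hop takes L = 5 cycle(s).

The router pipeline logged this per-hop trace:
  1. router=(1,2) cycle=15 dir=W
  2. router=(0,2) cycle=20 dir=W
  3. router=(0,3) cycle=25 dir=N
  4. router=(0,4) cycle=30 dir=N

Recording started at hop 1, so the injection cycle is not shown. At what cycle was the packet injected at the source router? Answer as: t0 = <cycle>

At hop 1 the cycle is 15; in general cyc_k = t0 + kL.
Subtract one hop: t0 = 15 − 5 = 10.

t0 = 10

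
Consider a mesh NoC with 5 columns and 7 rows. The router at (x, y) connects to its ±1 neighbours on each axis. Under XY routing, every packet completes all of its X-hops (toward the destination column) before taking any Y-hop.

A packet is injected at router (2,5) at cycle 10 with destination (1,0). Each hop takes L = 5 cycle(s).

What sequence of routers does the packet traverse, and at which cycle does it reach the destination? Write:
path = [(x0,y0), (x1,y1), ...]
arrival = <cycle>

#0 — 2,5 | c10
#1 — 1,5 | c15 | W
#2 — 1,4 | c20 | S
#3 — 1,3 | c25 | S
#4 — 1,2 | c30 | S
#5 — 1,1 | c35 | S
#6 — 1,0 | c40 | S

path = [(2,5), (1,5), (1,4), (1,3), (1,2), (1,1), (1,0)]
arrival = 40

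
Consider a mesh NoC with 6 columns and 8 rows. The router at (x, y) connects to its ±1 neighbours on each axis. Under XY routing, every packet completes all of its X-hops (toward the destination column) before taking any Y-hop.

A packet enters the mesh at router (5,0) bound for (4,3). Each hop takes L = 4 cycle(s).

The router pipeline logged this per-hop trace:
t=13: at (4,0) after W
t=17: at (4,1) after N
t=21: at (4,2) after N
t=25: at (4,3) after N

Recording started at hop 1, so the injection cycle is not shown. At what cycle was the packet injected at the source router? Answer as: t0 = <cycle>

cyc[1] = 13 and cyc[k] = t0 + k·L for every k.
Subtract one hop: t0 = 13 − 4 = 9.

t0 = 9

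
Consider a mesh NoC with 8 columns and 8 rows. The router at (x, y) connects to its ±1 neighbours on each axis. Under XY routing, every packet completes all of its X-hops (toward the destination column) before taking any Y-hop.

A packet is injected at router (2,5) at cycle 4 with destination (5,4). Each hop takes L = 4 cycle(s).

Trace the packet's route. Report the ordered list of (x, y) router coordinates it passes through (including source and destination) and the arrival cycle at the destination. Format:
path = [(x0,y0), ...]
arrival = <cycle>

t=4: at (2,5)
t=8: at (3,5) after E
t=12: at (4,5) after E
t=16: at (5,5) after E
t=20: at (5,4) after S

path = [(2,5), (3,5), (4,5), (5,5), (5,4)]
arrival = 20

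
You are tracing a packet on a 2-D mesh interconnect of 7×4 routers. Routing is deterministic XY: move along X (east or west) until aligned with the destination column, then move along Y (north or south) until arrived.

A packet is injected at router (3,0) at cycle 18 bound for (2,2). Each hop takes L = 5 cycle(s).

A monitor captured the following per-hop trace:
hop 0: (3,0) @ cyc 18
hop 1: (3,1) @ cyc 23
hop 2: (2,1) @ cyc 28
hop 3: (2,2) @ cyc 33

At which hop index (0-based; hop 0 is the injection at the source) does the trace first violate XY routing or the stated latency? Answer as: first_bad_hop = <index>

check 1→ d=(0,1) cyc+5: BAD: Y-move but x=3≠2

first_bad_hop = 1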